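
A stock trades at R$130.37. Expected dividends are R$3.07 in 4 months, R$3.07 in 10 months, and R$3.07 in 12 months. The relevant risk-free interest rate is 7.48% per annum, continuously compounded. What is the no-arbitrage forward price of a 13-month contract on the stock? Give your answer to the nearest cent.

R$131.91

PV(dividends) I = 3.07·e^(−0.0748·4/12) + 3.07·e^(−0.0748·10/12) + 3.07·e^(−0.0748·12/12)
I = 2.9944 + 2.8845 + 2.8487 = 8.7276
F = (S − I)·e^(rT) = (130.37 − 8.7276) · e^(0.0748·13/12)
= 121.6424 · e^0.081033 = 121.6424 × 1.084407 = R$131.91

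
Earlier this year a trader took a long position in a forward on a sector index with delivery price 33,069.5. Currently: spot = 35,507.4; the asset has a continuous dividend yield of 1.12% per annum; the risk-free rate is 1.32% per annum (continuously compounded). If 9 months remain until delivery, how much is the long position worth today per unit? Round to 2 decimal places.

Current fair forward for the remaining 9 months: F = S·e^((r − q)·T), (r − q) = 0.0132 − 0.0112 = 0.0020
F = 35507.4 · e^(0.0020 × 9/12) = 35507.4 × 1.00150113 = 35560.7012
Value of long forward = (F − K)·e^(−rT) = (35560.7012 − 33069.5) · e^(−0.0132·9/12)
= 2491.2012 × 0.99014884 = 2466.66

2466.66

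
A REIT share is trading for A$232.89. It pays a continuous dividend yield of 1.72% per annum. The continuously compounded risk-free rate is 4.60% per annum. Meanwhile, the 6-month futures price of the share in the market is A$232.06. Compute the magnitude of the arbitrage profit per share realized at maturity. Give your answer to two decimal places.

A$4.21 per share

Fair futures: F* = S·e^(carry·T), with carry = (r − q) = 0.0460 − 0.0172 = 0.0288
F* = 232.89 · e^(0.0288 × 6/12) = 232.89 · e^0.014400 = 232.89 × 1.014504 = A$236.2678
Market A$232.06 < fair A$236.2678: forward underpriced → reverse cash-and-carry (short spot, go long the forward).
At maturity, profit = |F_mkt − F*| = |232.06 − 236.2678| = A$4.21 per share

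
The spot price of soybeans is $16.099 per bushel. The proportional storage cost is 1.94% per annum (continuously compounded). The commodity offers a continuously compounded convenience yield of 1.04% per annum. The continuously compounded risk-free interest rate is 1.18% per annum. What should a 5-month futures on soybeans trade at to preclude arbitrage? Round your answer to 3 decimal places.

$16.239 per bushel

Net carry = r + u − y = 0.0118 + 0.0194 − 0.0104 = 0.0208
F = S·e^((r+u−y)T) = 16.099 · e^(0.0208 × 5/12) = 16.099 · e^0.008667
= 16.099 × 1.008705 = $16.239 per bushel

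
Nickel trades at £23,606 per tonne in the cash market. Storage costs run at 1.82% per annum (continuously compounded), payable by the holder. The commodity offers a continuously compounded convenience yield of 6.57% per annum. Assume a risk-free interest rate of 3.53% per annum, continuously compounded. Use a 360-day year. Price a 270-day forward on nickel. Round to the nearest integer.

Net carry = r + u − y = 0.0353 + 0.0182 − 0.0657 = -0.0122
F = S·e^((r+u−y)T) = 23606 · e^(-0.0122 × 270/360) = 23606 · e^-0.009150
= 23606 × 0.990892 = £23,391 per tonne

£23,391 per tonne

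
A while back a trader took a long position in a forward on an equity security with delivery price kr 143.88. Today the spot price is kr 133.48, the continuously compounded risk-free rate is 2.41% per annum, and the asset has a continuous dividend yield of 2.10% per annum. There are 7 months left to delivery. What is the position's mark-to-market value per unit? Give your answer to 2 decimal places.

Current fair forward for the remaining 7 months: F = S·e^((r − q)·T), (r − q) = 0.0241 − 0.0210 = 0.0031
F = 133.48 · e^(0.0031 × 7/12) = 133.48 × 1.001810 = 133.7216
Value of long forward = (F − K)·e^(−rT) = (133.7216 − 143.88) · e^(−0.0241·7/12)
= -10.1584 × 0.986040 = -10.02

-kr 10.02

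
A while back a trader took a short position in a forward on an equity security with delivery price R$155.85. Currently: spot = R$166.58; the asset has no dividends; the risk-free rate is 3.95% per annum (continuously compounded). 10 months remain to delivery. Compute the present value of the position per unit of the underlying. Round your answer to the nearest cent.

-R$15.78

Current fair forward for the remaining 10 months: F = S·e^(r·T), r = 0.0395
F = 166.58 · e^(0.0395 × 10/12) = 166.58 × 1.033464 = 172.1544
Value of long forward = (F − K)·e^(−rT) = (172.1544 − 155.85) · e^(−0.0395·10/12)
= 16.3044 × 0.967619 = 15.78
Short position value = −(long value) = -R$15.78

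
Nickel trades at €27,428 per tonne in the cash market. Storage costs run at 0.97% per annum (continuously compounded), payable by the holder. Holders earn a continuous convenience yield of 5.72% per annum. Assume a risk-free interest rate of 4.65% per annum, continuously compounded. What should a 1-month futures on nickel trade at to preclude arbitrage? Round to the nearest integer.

€27,426 per tonne

Net carry = r + u − y = 0.0465 + 0.0097 − 0.0572 = -0.0010
F = S·e^((r+u−y)T) = 27428 · e^(-0.0010 × 1/12) = 27428 · e^-0.000083
= 27428 × 0.999917 = €27,426 per tonne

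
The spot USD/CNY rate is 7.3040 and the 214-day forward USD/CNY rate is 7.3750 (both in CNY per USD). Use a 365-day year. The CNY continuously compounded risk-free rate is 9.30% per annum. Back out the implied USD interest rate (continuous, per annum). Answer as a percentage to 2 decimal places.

F = S·e^((r_CNY − r_USD)T) ⇒ r_USD = r_CNY − ln(F/S)/T
ln(7.3750/7.3040) = 0.009674; /(214/365) = 0.016500
r_USD = 0.0930 − 0.016500 = 0.076500
r_USD = 7.65%

7.65%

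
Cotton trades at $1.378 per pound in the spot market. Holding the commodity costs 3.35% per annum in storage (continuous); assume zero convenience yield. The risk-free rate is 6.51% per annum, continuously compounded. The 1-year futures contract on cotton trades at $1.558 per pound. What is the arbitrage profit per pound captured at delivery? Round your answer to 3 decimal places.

Fair futures: F* = S·e^(carry·T), with carry = (r + u) = 0.0651 + 0.0335 = 0.0986
F* = 1.378 · e^(0.0986 × 12/12) = 1.378 · e^0.098600 = 1.378 × 1.103625 = $1.5208
Market $1.558 > fair $1.5208: forward overpriced → cash-and-carry (buy spot, short the forward).
At maturity, profit = |F_mkt − F*| = |1.558 − 1.5208| = $0.037 per pound

$0.037 per pound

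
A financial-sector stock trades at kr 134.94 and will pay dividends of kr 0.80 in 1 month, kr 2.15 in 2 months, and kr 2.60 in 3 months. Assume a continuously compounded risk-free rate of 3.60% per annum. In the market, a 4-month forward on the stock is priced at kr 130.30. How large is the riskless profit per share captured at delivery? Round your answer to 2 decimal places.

PV(dividends) I = 0.80·e^(−0.0360·1/12) + 2.15·e^(−0.0360·2/12) + 2.60·e^(−0.0360·3/12) = 5.5114
Fair forward F* = (S − I)·e^(rT) = (134.94 − 5.5114)·e^0.012000 = 129.4286 × 1.012072 = 130.9911
Market kr 130.30 < fair 130.9911: forward underpriced → reverse cash-and-carry (short the stock, invest proceeds at r, pay the dividends, go long the forward).
Profit at T = |F_mkt − F*| = |130.30 − 130.9911| = kr 0.69 per share

kr 0.69 per share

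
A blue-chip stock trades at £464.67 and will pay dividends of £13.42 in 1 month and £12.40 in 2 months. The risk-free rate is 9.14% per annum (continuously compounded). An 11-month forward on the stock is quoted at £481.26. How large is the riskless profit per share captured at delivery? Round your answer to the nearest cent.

PV(dividends) I = 13.42·e^(−0.0914·1/12) + 12.40·e^(−0.0914·2/12) = 25.5307
Fair forward F* = (S − I)·e^(rT) = (464.67 − 25.5307)·e^0.083783 = 439.1393 × 1.087393 = 477.5170
Market £481.26 > fair 477.5170: forward overpriced → cash-and-carry (borrow at r, buy the stock and collect the dividends, short the forward).
Profit at T = |F_mkt − F*| = |481.26 − 477.5170| = £3.74 per share

£3.74 per share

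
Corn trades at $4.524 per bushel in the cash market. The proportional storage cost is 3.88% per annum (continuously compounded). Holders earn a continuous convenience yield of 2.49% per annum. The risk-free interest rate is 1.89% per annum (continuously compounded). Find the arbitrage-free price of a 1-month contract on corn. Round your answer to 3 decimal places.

Net carry = r + u − y = 0.0189 + 0.0388 − 0.0249 = 0.0328
F = S·e^((r+u−y)T) = 4.524 · e^(0.0328 × 1/12) = 4.524 · e^0.002733
= 4.524 × 1.002737 = $4.536 per bushel

$4.536 per bushel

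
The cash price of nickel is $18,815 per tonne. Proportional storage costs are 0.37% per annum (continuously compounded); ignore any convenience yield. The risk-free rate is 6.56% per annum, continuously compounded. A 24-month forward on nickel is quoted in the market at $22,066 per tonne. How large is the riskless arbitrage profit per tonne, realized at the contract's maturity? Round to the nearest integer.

Fair forward: F* = S·e^(carry·T), with carry = (r + u) = 0.0656 + 0.0037 = 0.0693
F* = 18815 · e^(0.0693 × 24/12) = 18815 · e^0.138600 = 18815 × 1.148665 = $21612.1320
Market $22066 > fair $21612.1320: forward overpriced → cash-and-carry (buy spot, short the forward).
At maturity, profit = |F_mkt − F*| = |22066 − 21612.1320| = $454 per tonne

$454 per tonne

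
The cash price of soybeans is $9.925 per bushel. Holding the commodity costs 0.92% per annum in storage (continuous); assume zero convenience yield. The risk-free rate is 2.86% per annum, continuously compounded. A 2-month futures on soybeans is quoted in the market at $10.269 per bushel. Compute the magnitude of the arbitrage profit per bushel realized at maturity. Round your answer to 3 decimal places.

$0.281 per bushel

Fair futures: F* = S·e^(carry·T), with carry = (r + u) = 0.0286 + 0.0092 = 0.0378
F* = 9.925 · e^(0.0378 × 2/12) = 9.925 · e^0.006300 = 9.925 × 1.006320 = $9.9877
Market $10.269 > fair $9.9877: forward overpriced → cash-and-carry (buy spot, short the forward).
At maturity, profit = |F_mkt − F*| = |10.269 − 9.9877| = $0.281 per bushel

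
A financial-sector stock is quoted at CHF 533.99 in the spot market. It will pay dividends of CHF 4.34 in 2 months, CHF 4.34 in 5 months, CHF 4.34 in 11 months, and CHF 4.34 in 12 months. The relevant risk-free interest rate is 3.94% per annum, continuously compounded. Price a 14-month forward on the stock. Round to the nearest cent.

PV(dividends) I = 4.34·e^(−0.0394·2/12) + 4.34·e^(−0.0394·5/12) + 4.34·e^(−0.0394·11/12) + 4.34·e^(−0.0394·12/12)
I = 4.3116 + 4.2693 + 4.1861 + 4.1723 = 16.9393
F = (S − I)·e^(rT) = (533.99 − 16.9393) · e^(0.0394·14/12)
= 517.0507 · e^0.045967 = 517.0507 × 1.047040 = CHF 541.37

CHF 541.37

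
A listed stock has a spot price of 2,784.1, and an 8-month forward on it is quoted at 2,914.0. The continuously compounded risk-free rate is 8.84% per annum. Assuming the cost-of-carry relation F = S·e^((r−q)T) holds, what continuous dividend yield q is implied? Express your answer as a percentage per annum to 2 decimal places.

2.00%

From F = S·e^((r−q)T): (r − q) = ln(F/S)/T
ln(2914.0/2784.1) = ln(1.046658) = 0.045602
(r − q) = 0.045602 / (8/12) = 0.068403
q = r − ln(F/S)/T = 0.0884 − 0.068403 = 0.019997
q = 2.00%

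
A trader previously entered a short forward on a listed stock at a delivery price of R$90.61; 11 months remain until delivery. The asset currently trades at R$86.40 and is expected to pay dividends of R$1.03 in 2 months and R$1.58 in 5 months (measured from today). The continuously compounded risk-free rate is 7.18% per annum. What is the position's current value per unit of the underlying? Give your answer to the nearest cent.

R$0.99

PV(remaining dividends) I = 1.03·e^(−0.0718·2/12) + 1.58·e^(−0.0718·5/12) = 2.5512
Current forward F = (S − I)·e^(rT) = (86.40 − 2.5512)·e^(0.0718·11/12) = 83.8488 × 1.068031 = 89.5531
Value (long) = (F − K)·e^(−rT) = (89.5531 − 90.61) × 0.936303 = -0.9896
Short position value = −(long value) = R$0.99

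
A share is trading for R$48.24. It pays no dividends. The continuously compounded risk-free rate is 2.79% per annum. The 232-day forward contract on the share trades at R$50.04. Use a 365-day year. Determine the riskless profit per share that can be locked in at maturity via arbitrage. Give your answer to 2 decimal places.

R$0.94 per share

Fair forward: F* = S·e^(carry·T), with carry = r = 0.0279
F* = 48.24 · e^(0.0279 × 232/365) = 48.24 · e^0.017734 = 48.24 × 1.017892 = R$49.1031
Market R$50.04 > fair R$49.1031: forward overpriced → cash-and-carry (buy spot, short the forward).
At maturity, profit = |F_mkt − F*| = |50.04 − 49.1031| = R$0.94 per share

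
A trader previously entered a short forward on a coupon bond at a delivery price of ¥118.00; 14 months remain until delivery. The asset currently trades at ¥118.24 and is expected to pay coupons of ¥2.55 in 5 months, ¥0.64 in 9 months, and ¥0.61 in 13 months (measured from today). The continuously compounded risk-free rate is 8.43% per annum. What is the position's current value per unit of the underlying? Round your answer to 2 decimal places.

-¥7.67

PV(remaining coupons) I = 2.55·e^(−0.0843·5/12) + 0.64·e^(−0.0843·9/12) + 0.61·e^(−0.0843·13/12) = 3.6195
Current forward F = (S − I)·e^(rT) = (118.24 − 3.6195)·e^(0.0843·14/12) = 114.6205 × 1.103349 = 126.4664
Value (long) = (F − K)·e^(−rT) = (126.4664 − 118.00) × 0.906332 = 7.6734
Short position value = −(long value) = -¥7.67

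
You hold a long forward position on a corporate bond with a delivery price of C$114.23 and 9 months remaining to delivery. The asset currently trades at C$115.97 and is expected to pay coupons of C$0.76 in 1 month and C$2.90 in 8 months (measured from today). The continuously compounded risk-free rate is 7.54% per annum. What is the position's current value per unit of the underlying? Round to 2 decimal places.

PV(remaining coupons) I = 0.76·e^(−0.0754·1/12) + 2.90·e^(−0.0754·8/12) = 3.5131
Current forward F = (S − I)·e^(rT) = (115.97 − 3.5131)·e^(0.0754·9/12) = 112.4569 × 1.058180 = 118.9996
Value (long) = (F − K)·e^(−rT) = (118.9996 − 114.23) × 0.945019 = 4.5074
Value = C$4.51

C$4.51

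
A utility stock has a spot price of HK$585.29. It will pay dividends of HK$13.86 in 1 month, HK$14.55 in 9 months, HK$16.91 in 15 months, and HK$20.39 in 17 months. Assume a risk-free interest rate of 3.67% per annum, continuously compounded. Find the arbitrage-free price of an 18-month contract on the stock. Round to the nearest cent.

PV(dividends) I = 13.86·e^(−0.0367·1/12) + 14.55·e^(−0.0367·9/12) + 16.91·e^(−0.0367·15/12) + 20.39·e^(−0.0367·17/12)
I = 13.8177 + 14.1550 + 16.1518 + 19.3570 = 63.4815
F = (S − I)·e^(rT) = (585.29 − 63.4815) · e^(0.0367·18/12)
= 521.8085 · e^0.055050 = 521.8085 × 1.056593 = HK$551.34

HK$551.34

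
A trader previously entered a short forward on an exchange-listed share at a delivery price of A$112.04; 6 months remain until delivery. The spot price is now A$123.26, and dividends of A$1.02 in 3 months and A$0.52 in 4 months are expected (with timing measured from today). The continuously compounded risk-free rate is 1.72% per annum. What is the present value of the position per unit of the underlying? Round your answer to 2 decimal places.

PV(remaining dividends) I = 1.02·e^(−0.0172·3/12) + 0.52·e^(−0.0172·4/12) = 1.5327
Current forward F = (S − I)·e^(rT) = (123.26 − 1.5327)·e^(0.0172·6/12) = 121.7273 × 1.008637 = 122.7787
Value (long) = (F − K)·e^(−rT) = (122.7787 − 112.04) × 0.991437 = 10.6467
Short position value = −(long value) = -A$10.65

-A$10.65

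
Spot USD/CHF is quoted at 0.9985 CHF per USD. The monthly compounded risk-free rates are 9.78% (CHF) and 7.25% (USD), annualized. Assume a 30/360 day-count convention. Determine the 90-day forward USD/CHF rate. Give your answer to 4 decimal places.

1.0048

By covered interest parity, F = S · (1+r_CHF/12)^(12T) / (1+r_USD/12)^(12T)
= 0.9985 × 1.024650 / 1.018235 = 0.9985 × 1.006300
F = 1.0048 CHF per USD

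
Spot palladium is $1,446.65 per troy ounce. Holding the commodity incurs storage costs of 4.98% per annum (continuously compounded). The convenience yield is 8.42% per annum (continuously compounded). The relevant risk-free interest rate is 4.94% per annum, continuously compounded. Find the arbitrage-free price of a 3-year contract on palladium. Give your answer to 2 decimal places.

Net carry = r + u − y = 0.0494 + 0.0498 − 0.0842 = 0.0150
F = S·e^((r+u−y)T) = 1446.65 · e^(0.0150 × 3) = 1446.65 · e^0.04500000
= 1446.65 × 1.04602786 = $1,513.24 per troy ounce

$1,513.24 per troy ounce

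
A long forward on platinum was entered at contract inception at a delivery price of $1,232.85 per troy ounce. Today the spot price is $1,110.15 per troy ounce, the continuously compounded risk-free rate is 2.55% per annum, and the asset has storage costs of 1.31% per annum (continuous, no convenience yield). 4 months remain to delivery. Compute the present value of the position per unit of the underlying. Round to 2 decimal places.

-$107.41 per troy ounce

Current fair forward for the remaining 4 months: F = S·e^((r + u)·T), (r + u) = 0.0255 + 0.0131 = 0.0386
F = 1110.15 · e^(0.0386 × 4/12) = 1110.15 × 1.01294980 = 1124.5262
Value of long forward = (F − K)·e^(−rT) = (1124.5262 − 1232.85) · e^(−0.0255·4/12)
= -108.3238 × 0.99153602 = -107.41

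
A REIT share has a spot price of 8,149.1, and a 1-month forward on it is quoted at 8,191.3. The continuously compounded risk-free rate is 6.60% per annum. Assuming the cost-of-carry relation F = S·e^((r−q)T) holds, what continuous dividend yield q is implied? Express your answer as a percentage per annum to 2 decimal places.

From F = S·e^((r−q)T): (r − q) = ln(F/S)/T
ln(8191.3/8149.1) = ln(1.005178) = 0.005165
(r − q) = 0.005165 / (1/12) = 0.061980
q = r − ln(F/S)/T = 0.0660 − 0.061980 = 0.004020
q = 0.40%

0.40%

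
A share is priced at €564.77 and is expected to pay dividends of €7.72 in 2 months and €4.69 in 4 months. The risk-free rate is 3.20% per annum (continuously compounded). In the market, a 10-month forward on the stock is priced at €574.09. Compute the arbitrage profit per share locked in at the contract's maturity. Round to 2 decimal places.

PV(dividends) I = 7.72·e^(−0.0320·2/12) + 4.69·e^(−0.0320·4/12) = 12.3192
Fair forward F* = (S − I)·e^(rT) = (564.77 − 12.3192)·e^0.026667 = 552.4508 × 1.027026 = 567.3813
Market €574.09 > fair 567.3813: forward overpriced → cash-and-carry (borrow at r, buy the stock and collect the dividends, short the forward).
Profit at T = |F_mkt − F*| = |574.09 − 567.3813| = €6.71 per share

€6.71 per share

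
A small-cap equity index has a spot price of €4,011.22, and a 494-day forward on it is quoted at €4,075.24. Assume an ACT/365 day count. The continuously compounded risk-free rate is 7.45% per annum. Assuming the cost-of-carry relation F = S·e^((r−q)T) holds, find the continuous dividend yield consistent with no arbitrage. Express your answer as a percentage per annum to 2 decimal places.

6.28%

From F = S·e^((r−q)T): (r − q) = ln(F/S)/T
ln(4075.24/4011.22) = ln(1.015960) = 0.015834
(r − q) = 0.015834 / (494/365) = 0.011699
q = r − ln(F/S)/T = 0.0745 − 0.011699 = 0.062801
q = 6.28%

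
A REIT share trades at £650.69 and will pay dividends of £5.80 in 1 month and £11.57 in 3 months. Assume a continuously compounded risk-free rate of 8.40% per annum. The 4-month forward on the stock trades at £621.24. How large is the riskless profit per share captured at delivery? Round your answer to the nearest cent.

PV(dividends) I = 5.80·e^(−0.0840·1/12) + 11.57·e^(−0.0840·3/12) = 17.0891
Fair forward F* = (S − I)·e^(rT) = (650.69 − 17.0891)·e^0.028000 = 633.6009 × 1.028396 = 651.5926
Market £621.24 < fair 651.5926: forward underpriced → reverse cash-and-carry (short the stock, invest proceeds at r, pay the dividends, go long the forward).
Profit at T = |F_mkt − F*| = |621.24 − 651.5926| = £30.35 per share

£30.35 per share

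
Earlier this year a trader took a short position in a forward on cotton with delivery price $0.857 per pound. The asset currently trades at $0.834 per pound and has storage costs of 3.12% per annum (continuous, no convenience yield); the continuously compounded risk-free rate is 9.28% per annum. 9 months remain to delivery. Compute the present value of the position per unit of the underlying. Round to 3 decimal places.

Current fair forward for the remaining 9 months: F = S·e^((r + u)·T), (r + u) = 0.0928 + 0.0312 = 0.1240
F = 0.834 · e^(0.1240 × 9/12) = 0.834 × 1.097462 = 0.9153
Value of long forward = (F − K)·e^(−rT) = (0.9153 − 0.857) · e^(−0.0928·9/12)
= 0.0583 × 0.932767 = 0.054
Short position value = −(long value) = -$0.054

-$0.054 per pound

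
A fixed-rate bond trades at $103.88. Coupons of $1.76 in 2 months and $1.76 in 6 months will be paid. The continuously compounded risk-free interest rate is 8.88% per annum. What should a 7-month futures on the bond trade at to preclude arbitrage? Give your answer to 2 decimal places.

PV(coupons) I = 1.76·e^(−0.0888·2/12) + 1.76·e^(−0.0888·6/12)
I = 1.7341 + 1.6836 = 3.4177
F = (S − I)·e^(rT) = (103.88 − 3.4177) · e^(0.0888·7/12)
= 100.4623 · e^0.051800 = 100.4623 × 1.053165 = $105.80

$105.80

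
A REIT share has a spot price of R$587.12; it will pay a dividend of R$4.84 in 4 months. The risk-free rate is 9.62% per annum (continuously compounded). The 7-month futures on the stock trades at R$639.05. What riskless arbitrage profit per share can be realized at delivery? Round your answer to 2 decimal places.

R$23.00 per share

PV(dividends) I = 4.84·e^(−0.0962·4/12) = 4.6873
Fair futures F* = (S − I)·e^(rT) = (587.12 − 4.6873)·e^0.056117 = 582.4327 × 1.057721 = 616.0513
Market R$639.05 > fair 616.0513: forward overpriced → cash-and-carry (borrow at r, buy the stock and collect the dividends, short the forward).
Profit at T = |F_mkt − F*| = |639.05 − 616.0513| = R$23.00 per share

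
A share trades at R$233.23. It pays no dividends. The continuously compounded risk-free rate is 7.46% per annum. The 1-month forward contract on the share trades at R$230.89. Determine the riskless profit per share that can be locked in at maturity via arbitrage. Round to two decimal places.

R$3.79 per share

Fair forward: F* = S·e^(carry·T), with carry = r = 0.0746
F* = 233.23 · e^(0.0746 × 1/12) = 233.23 · e^0.006217 = 233.23 × 1.006236 = R$234.6844
Market R$230.89 < fair R$234.6844: forward underpriced → reverse cash-and-carry (short spot, go long the forward).
At maturity, profit = |F_mkt − F*| = |230.89 − 234.6844| = R$3.79 per share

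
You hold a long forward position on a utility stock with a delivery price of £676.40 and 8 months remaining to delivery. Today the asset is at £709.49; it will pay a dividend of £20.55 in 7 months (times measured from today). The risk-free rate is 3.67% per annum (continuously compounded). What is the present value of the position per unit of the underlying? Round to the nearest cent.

PV(remaining dividends) I = 20.55·e^(−0.0367·7/12) = 20.1147
Current forward F = (S − I)·e^(rT) = (709.49 − 20.1147)·e^(0.0367·8/12) = 689.3753 × 1.024768 = 706.4497
Value (long) = (F − K)·e^(−rT) = (706.4497 − 676.40) × 0.975830 = 29.3234
Value = £29.32

£29.32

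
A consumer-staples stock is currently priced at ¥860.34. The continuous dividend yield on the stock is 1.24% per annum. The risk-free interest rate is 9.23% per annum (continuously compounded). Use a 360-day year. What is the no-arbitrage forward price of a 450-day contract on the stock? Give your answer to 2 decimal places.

¥950.70

F = S·e^((r − q)T) = 860.34 · e^((0.0923 − 0.0124) × 450/360)
= 860.34 · e^0.099875 = 860.34 × 1.105033
F = ¥950.70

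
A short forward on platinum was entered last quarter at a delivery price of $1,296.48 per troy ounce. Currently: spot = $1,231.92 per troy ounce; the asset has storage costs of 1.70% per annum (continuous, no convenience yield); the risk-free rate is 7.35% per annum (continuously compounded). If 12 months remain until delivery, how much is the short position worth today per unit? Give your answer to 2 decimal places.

-$48.44 per troy ounce

Current fair forward for the remaining 12 months: F = S·e^((r + u)·T), (r + u) = 0.0735 + 0.0170 = 0.0905
F = 1231.92 · e^(0.0905 × 12/12) = 1231.92 × 1.09472151 = 1348.6093
Value of long forward = (F − K)·e^(−rT) = (1348.6093 − 1296.48) · e^(−0.0735·12/12)
= 52.1293 × 0.92913615 = 48.44
Short position value = −(long value) = -$48.44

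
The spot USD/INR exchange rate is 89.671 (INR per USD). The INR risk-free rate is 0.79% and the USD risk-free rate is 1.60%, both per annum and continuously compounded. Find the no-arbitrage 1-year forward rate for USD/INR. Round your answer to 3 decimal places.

F = S·e^((r_INR − r_USD)T) = 89.671 · e^((0.0079 − 0.0160) × 1)
= 89.671 · e^-0.008100 = 89.671 × 0.991933
F = 88.948 INR per USD

88.948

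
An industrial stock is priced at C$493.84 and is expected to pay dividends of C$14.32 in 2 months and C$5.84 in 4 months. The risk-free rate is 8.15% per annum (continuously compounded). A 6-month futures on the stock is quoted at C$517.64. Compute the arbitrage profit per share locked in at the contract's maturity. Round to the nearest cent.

C$23.89 per share

PV(dividends) I = 14.32·e^(−0.0815·2/12) + 5.84·e^(−0.0815·4/12) = 19.8103
Fair futures F* = (S − I)·e^(rT) = (493.84 − 19.8103)·e^0.040750 = 474.0297 × 1.041592 = 493.7455
Market C$517.64 > fair 493.7455: forward overpriced → cash-and-carry (borrow at r, buy the stock and collect the dividends, short the forward).
Profit at T = |F_mkt − F*| = |517.64 − 493.7455| = C$23.89 per share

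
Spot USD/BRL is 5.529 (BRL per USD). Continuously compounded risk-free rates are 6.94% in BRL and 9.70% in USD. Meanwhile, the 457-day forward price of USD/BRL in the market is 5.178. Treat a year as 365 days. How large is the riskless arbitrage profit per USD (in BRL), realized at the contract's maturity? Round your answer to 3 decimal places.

0.163 per USD (in BRL)

Fair forward: F* = S·e^(carry·T), with carry = (r_BRL − r_USD) = 0.0694 − 0.0970 = -0.0276
F* = 5.529 · e^(-0.0276 × 457/365) = 5.529 · e^-0.034557 = 5.529 × 0.966033 = 5.3412
Market 5.178 < fair 5.3412: forward underpriced → reverse cash-and-carry (short spot, go long the forward).
At maturity, profit = |F_mkt − F*| = |5.178 − 5.3412| = 0.163 per USD (in BRL)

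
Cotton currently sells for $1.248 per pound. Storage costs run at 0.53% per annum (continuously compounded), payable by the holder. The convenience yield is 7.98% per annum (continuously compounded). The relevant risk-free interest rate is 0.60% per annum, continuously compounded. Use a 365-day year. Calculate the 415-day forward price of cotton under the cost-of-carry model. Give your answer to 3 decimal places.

$1.154 per pound

Net carry = r + u − y = 0.0060 + 0.0053 − 0.0798 = -0.0685
F = S·e^((r+u−y)T) = 1.248 · e^(-0.0685 × 415/365) = 1.248 · e^-0.077884
= 1.248 × 0.925072 = $1.154 per pound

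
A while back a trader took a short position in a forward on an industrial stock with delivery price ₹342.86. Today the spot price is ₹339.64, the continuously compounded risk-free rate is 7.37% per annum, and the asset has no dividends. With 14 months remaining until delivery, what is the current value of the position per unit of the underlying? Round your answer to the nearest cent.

-₹25.03

Current fair forward for the remaining 14 months: F = S·e^(r·T), r = 0.0737
F = 339.64 · e^(0.0737 × 14/12) = 339.64 × 1.089788 = 370.1356
Value of long forward = (F − K)·e^(−rT) = (370.1356 − 342.86) · e^(−0.0737·14/12)
= 27.2756 × 0.917610 = 25.03
Short position value = −(long value) = -₹25.03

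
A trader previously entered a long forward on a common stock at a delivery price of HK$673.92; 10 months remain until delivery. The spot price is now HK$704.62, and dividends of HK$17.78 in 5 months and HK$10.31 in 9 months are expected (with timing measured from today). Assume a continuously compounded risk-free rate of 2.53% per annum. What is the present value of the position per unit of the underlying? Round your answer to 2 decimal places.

HK$17.05

PV(remaining dividends) I = 17.78·e^(−0.0253·5/12) + 10.31·e^(−0.0253·9/12) = 27.7098
Current forward F = (S − I)·e^(rT) = (704.62 − 27.7098)·e^(0.0253·10/12) = 676.9102 × 1.021307 = 691.3331
Value (long) = (F − K)·e^(−rT) = (691.3331 − 673.92) × 0.979137 = 17.0498
Value = HK$17.05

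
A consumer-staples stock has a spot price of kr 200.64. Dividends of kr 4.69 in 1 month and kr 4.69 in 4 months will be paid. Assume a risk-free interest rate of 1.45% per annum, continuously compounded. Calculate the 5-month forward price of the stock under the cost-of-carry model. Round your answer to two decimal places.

kr 192.45

PV(dividends) I = 4.69·e^(−0.0145·1/12) + 4.69·e^(−0.0145·4/12)
I = 4.6843 + 4.6674 = 9.3517
F = (S − I)·e^(rT) = (200.64 − 9.3517) · e^(0.0145·5/12)
= 191.2883 · e^0.006042 = 191.2883 × 1.006060 = kr 192.45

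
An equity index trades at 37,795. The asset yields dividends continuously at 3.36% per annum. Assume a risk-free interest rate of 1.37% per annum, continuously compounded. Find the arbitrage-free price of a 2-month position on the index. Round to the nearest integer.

F = S·e^((r − q)T) = 37795 · e^((0.0137 − 0.0336) × 2/12)
= 37795 · e^-0.003317 = 37795 × 0.996688
F = 37,670

37,670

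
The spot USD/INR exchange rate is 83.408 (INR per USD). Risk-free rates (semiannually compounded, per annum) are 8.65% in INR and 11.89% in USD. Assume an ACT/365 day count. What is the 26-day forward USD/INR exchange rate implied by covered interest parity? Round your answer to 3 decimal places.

By covered interest parity, F = S · (1+r_INR/2)^(2T) / (1+r_USD/2)^(2T)
= 83.408 × 1.006050 / 1.008261 = 83.408 × 0.997807
F = 83.225 INR per USD

83.225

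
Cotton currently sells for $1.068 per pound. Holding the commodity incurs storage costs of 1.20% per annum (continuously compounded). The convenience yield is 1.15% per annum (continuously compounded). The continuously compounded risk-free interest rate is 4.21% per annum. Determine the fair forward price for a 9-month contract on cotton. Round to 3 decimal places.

$1.103 per pound

Net carry = r + u − y = 0.0421 + 0.0120 − 0.0115 = 0.0426
F = S·e^((r+u−y)T) = 1.068 · e^(0.0426 × 9/12) = 1.068 · e^0.031950
= 1.068 × 1.032466 = $1.103 per pound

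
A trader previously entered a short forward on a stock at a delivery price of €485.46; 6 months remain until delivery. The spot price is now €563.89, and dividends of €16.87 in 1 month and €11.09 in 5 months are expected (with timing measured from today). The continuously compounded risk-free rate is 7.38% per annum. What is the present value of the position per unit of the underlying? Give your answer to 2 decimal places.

-€68.50

PV(remaining dividends) I = 16.87·e^(−0.0738·1/12) + 11.09·e^(−0.0738·5/12) = 27.5207
Current forward F = (S − I)·e^(rT) = (563.89 − 27.5207)·e^(0.0738·6/12) = 536.3693 × 1.037589 = 556.5309
Value (long) = (F − K)·e^(−rT) = (556.5309 − 485.46) × 0.963773 = 68.4962
Short position value = −(long value) = -€68.50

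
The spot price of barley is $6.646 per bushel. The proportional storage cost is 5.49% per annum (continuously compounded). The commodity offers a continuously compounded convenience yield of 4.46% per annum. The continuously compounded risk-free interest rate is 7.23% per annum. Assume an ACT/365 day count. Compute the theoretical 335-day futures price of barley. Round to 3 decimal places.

Net carry = r + u − y = 0.0723 + 0.0549 − 0.0446 = 0.0826
F = S·e^((r+u−y)T) = 6.646 · e^(0.0826 × 335/365) = 6.646 · e^0.075811
= 6.646 × 1.078759 = $7.169 per bushel

$7.169 per bushel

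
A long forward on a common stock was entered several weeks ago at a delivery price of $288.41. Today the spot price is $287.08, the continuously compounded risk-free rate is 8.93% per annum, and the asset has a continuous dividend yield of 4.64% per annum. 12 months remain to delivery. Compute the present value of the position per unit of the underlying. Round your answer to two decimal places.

$10.29

Current fair forward for the remaining 12 months: F = S·e^((r − q)·T), (r − q) = 0.0893 − 0.0464 = 0.0429
F = 287.08 · e^(0.0429 × 12/12) = 287.08 × 1.043834 = 299.6639
Value of long forward = (F − K)·e^(−rT) = (299.6639 − 288.41) · e^(−0.0893·12/12)
= 11.2539 × 0.914571 = 10.29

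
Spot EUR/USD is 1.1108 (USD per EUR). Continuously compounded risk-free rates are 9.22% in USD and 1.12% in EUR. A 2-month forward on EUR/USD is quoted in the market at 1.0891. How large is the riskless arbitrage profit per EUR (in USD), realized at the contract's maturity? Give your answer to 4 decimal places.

0.0368 per EUR (in USD)

Fair forward: F* = S·e^(carry·T), with carry = (r_USD − r_EUR) = 0.0922 − 0.0112 = 0.0810
F* = 1.1108 · e^(0.0810 × 2/12) = 1.1108 · e^0.013500 = 1.1108 × 1.013592 = 1.1259
Market 1.0891 < fair 1.1259: forward underpriced → reverse cash-and-carry (short spot, go long the forward).
At maturity, profit = |F_mkt − F*| = |1.0891 − 1.1259| = 0.0368 per EUR (in USD)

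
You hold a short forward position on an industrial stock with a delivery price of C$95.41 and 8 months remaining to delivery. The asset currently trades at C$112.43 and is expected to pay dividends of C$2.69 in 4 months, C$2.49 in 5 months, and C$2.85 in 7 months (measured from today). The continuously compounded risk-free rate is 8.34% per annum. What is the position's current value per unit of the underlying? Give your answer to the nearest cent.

-C$14.44

PV(remaining dividends) I = 2.69·e^(−0.0834·4/12) + 2.49·e^(−0.0834·5/12) + 2.85·e^(−0.0834·7/12) = 7.7359
Current forward F = (S − I)·e^(rT) = (112.43 − 7.7359)·e^(0.0834·8/12) = 104.6941 × 1.057175 = 110.6800
Value (long) = (F − K)·e^(−rT) = (110.6800 − 95.41) × 0.945917 = 14.4442
Short position value = −(long value) = -C$14.44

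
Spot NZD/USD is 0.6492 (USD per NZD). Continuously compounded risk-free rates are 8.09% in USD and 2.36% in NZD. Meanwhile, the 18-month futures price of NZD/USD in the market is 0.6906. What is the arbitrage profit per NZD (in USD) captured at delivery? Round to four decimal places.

Fair futures: F* = S·e^(carry·T), with carry = (r_USD − r_NZD) = 0.0809 − 0.0236 = 0.0573
F* = 0.6492 · e^(0.0573 × 18/12) = 0.6492 · e^0.085950 = 0.6492 × 1.089752 = 0.7075
Market 0.6906 < fair 0.7075: forward underpriced → reverse cash-and-carry (short spot, go long the forward).
At maturity, profit = |F_mkt − F*| = |0.6906 − 0.7075| = 0.0169 per NZD (in USD)

0.0169 per NZD (in USD)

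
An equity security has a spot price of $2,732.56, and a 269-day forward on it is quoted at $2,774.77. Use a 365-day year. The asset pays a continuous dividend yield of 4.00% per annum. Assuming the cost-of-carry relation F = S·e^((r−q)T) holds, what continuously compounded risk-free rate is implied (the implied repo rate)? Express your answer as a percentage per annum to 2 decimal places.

From F = S·e^((r−q)T): (r − q) = ln(F/S)/T
ln(2774.77/2732.56) = ln(1.015447) = 0.015329
(r − q) = 0.015329 / (269/365) = 0.020800
r = ln(F/S)/T + q = 0.020800 + 0.0400 = 0.060800
r = 6.08%

6.08%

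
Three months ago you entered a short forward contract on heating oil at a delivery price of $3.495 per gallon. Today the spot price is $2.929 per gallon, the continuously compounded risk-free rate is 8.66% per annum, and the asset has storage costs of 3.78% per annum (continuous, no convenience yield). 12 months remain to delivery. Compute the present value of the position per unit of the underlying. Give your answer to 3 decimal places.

Current fair forward for the remaining 12 months: F = S·e^((r + u)·T), (r + u) = 0.0866 + 0.0378 = 0.1244
F = 2.929 · e^(0.1244 × 12/12) = 2.929 × 1.132469 = 3.3170
Value of long forward = (F − K)·e^(−rT) = (3.3170 − 3.495) · e^(−0.0866·12/12)
= -0.1780 × 0.917044 = -0.163
Short position value = −(long value) = $0.163

$0.163 per gallon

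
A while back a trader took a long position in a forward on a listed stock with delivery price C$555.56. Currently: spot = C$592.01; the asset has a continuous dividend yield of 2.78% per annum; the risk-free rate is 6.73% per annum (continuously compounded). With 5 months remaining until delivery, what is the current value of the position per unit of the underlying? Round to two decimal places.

C$44.99

Current fair forward for the remaining 5 months: F = S·e^((r − q)·T), (r − q) = 0.0673 − 0.0278 = 0.0395
F = 592.01 · e^(0.0395 × 5/12) = 592.01 × 1.016595 = 601.8344
Value of long forward = (F − K)·e^(−rT) = (601.8344 − 555.56) · e^(−0.0673·5/12)
= 46.2744 × 0.972348 = 44.99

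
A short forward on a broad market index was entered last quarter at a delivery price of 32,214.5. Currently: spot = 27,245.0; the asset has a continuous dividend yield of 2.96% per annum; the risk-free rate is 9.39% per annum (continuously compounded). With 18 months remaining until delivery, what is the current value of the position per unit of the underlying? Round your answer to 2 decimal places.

Current fair forward for the remaining 18 months: F = S·e^((r − q)·T), (r − q) = 0.0939 − 0.0296 = 0.0643
F = 27245.0 · e^(0.0643 × 18/12) = 27245.0 × 1.10125452 = 30003.6794
Value of long forward = (F − K)·e^(−rT) = (30003.6794 − 32214.5) · e^(−0.0939·18/12)
= -2210.8206 × 0.86861959 = -1920.36
Short position value = −(long value) = 1920.36

1920.36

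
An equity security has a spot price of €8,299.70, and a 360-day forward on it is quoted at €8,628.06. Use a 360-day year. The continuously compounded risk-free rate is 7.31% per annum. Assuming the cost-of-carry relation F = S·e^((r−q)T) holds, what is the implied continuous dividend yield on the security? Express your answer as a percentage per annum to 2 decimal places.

From F = S·e^((r−q)T): (r − q) = ln(F/S)/T
ln(8628.06/8299.70) = ln(1.039563) = 0.038800
(r − q) = 0.038800 / (360/360) = 0.038800
q = r − ln(F/S)/T = 0.0731 − 0.038800 = 0.034300
q = 3.43%

3.43%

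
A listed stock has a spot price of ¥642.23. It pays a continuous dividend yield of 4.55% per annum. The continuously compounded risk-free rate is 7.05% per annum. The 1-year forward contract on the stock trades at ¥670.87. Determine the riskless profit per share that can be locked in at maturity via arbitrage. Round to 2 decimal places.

Fair forward: F* = S·e^(carry·T), with carry = (r − q) = 0.0705 − 0.0455 = 0.0250
F* = 642.23 · e^(0.0250 × 1) = 642.23 · e^0.025000 = 642.23 × 1.025315 = ¥658.4881
Market ¥670.87 > fair ¥658.4881: forward overpriced → cash-and-carry (buy spot, short the forward).
At maturity, profit = |F_mkt − F*| = |670.87 − 658.4881| = ¥12.38 per share

¥12.38 per share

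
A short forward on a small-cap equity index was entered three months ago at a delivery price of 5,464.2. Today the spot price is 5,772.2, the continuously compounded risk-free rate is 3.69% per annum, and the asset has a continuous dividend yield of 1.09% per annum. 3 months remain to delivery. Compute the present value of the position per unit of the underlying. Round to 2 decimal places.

Current fair forward for the remaining 3 months: F = S·e^((r − q)·T), (r − q) = 0.0369 − 0.0109 = 0.0260
F = 5772.2 · e^(0.0260 × 3/12) = 5772.2 × 1.00652117 = 5809.8415
Value of long forward = (F − K)·e^(−rT) = (5809.8415 − 5464.2) · e^(−0.0369·3/12)
= 345.6415 × 0.99081742 = 342.47
Short position value = −(long value) = -342.47

-342.47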